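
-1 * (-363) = 363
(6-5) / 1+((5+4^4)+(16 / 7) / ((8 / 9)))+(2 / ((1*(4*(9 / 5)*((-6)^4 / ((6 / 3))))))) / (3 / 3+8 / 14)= 237619253 / 898128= 264.57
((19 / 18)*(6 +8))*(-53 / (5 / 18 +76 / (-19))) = 14098 / 67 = 210.42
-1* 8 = -8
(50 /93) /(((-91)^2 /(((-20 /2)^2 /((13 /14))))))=10000 /1430247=0.01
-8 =-8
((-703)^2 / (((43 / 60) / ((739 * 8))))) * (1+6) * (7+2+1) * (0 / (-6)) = 0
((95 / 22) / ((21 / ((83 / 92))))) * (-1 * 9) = -23655 / 14168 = -1.67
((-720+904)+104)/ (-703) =-288/ 703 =-0.41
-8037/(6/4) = -5358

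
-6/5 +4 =14/5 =2.80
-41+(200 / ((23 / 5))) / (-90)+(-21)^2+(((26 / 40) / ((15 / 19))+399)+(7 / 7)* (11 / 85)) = 281333371 / 351900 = 799.47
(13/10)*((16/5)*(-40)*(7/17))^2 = 5218304/1445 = 3611.28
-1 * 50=-50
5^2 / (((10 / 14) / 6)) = 210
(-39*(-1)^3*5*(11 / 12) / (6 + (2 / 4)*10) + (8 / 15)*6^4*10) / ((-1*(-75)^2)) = -27713 / 22500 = -1.23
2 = 2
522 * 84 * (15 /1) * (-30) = -19731600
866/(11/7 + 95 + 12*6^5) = 3031/326930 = 0.01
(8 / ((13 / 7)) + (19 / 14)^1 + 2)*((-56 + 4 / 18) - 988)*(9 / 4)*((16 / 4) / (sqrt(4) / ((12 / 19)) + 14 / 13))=-5616270 / 331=-16967.58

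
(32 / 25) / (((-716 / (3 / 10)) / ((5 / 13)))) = -12 / 58175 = -0.00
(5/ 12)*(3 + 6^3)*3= 1095/ 4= 273.75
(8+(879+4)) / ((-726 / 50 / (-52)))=35100 / 11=3190.91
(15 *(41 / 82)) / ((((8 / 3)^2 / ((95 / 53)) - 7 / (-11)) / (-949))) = -133880175 / 86594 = -1546.07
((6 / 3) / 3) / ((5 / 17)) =34 / 15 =2.27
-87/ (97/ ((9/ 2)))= -783/ 194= -4.04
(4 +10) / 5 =14 / 5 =2.80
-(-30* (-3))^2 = -8100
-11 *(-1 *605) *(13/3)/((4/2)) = 86515/6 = 14419.17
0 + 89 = 89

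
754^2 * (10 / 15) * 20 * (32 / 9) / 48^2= 11697.86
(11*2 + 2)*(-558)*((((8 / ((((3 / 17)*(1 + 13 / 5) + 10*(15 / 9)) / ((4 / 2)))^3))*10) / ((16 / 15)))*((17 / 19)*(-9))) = 318514119581250 / 25496474813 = 12492.48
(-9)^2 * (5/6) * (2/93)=45/31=1.45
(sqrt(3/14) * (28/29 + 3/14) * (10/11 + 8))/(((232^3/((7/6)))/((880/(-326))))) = -16765 * sqrt(42)/88540264704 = -0.00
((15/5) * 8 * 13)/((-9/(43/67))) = -4472/201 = -22.25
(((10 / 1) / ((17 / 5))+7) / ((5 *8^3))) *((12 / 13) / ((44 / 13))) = 507 / 478720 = 0.00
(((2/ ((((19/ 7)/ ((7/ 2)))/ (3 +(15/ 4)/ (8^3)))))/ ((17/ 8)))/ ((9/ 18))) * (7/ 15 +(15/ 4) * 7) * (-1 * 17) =-161256991/ 48640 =-3315.32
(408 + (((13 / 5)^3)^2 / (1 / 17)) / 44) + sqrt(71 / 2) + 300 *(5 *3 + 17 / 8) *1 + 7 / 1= sqrt(142) / 2 + 3899399503 / 687500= 5677.81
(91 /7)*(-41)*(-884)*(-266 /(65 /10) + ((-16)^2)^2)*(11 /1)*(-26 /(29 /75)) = -661935124936800 /29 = -22825349135751.72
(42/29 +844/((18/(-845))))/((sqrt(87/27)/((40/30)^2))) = -39238.33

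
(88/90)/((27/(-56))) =-2464/1215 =-2.03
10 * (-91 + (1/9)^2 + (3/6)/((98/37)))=-7207615/7938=-907.99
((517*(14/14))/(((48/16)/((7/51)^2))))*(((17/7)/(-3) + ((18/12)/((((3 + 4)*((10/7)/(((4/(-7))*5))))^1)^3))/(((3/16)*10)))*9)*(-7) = 2202937/13005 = 169.39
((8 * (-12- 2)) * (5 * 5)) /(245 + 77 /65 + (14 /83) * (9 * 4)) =-1079000 /97209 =-11.10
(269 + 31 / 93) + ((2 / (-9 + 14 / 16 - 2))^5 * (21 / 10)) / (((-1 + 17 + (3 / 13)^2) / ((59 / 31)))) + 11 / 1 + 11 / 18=274622211443970793 / 977496761591010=280.94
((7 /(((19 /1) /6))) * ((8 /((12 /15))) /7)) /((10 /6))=36 /19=1.89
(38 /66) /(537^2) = 19 /9516177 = 0.00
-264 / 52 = -66 / 13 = -5.08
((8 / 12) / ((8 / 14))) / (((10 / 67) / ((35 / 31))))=3283 / 372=8.83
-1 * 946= -946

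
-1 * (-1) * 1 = 1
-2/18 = -1/9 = -0.11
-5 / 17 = -0.29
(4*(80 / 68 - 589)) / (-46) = 19986 / 391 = 51.12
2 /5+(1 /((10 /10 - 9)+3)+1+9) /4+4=137 /20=6.85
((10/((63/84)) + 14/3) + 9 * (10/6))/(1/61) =2013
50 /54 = 25 /27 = 0.93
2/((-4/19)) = -19/2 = -9.50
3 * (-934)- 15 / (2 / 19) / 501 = -935963 / 334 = -2802.28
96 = 96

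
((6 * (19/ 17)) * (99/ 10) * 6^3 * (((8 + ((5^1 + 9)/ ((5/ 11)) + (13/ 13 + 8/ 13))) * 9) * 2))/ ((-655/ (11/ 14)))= -316999858824/ 25332125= -12513.75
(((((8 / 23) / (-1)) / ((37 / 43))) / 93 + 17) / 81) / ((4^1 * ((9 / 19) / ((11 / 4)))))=281123183 / 923123952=0.30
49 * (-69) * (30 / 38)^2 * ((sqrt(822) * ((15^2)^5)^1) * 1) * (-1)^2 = -438672368408203125 * sqrt(822) / 361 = -34839265170643908.91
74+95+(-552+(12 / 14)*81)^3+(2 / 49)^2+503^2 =-269213882682 / 2401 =-112125732.06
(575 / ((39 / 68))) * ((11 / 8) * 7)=752675 / 78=9649.68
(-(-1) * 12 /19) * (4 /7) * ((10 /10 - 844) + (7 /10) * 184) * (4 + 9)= -2228304 /665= -3350.83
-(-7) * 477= 3339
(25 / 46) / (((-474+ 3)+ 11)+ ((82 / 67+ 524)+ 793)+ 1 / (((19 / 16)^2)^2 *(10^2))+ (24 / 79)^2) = 34058334491875 / 53788702722067558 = 0.00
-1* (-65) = 65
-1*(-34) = 34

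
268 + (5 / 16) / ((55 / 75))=47243 / 176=268.43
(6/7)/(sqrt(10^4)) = 3/350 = 0.01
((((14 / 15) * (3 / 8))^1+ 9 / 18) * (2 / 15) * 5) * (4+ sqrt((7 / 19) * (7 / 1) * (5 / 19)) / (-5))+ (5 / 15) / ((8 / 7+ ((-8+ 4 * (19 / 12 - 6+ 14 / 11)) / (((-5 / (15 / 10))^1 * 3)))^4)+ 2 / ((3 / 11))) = 74928047266078 / 32873371286505 - 119 * sqrt(5) / 2850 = 2.19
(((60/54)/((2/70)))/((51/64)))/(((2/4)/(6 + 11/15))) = 904960/1377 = 657.20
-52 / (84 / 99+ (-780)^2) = -429 / 5019307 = -0.00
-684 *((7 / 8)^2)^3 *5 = -100589895 / 65536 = -1534.88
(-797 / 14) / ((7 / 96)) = -38256 / 49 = -780.73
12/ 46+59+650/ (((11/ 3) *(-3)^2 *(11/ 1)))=509719/ 8349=61.05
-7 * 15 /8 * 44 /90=-6.42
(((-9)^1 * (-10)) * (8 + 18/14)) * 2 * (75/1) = 877500/7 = 125357.14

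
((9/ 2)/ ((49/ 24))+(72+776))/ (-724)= -10415/ 8869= -1.17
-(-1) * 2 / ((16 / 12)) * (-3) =-9 / 2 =-4.50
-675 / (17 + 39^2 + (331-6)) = -25 / 69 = -0.36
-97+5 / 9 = -868 / 9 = -96.44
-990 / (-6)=165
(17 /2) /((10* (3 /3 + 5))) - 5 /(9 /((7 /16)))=-73 /720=-0.10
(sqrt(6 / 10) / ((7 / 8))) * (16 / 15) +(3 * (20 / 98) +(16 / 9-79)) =-33785 / 441 +128 * sqrt(15) / 525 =-75.67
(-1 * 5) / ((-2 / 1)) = 5 / 2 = 2.50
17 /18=0.94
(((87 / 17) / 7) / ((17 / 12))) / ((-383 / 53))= -0.07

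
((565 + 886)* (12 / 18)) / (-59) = -16.40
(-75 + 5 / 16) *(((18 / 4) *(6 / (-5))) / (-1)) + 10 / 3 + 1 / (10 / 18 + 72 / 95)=-21519437 / 53904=-399.22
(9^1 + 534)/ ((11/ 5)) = 2715/ 11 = 246.82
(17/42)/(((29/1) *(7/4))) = 34/4263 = 0.01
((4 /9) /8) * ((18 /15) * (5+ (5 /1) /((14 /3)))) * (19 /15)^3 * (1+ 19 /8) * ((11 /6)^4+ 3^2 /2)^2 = 48873416232587 /70543872000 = 692.81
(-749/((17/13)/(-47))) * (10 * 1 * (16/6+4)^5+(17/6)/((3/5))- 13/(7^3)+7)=1435283242247881/404838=3545327371.07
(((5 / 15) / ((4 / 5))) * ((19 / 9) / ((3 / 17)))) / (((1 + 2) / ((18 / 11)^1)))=1615 / 594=2.72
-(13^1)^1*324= -4212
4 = 4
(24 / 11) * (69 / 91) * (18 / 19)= 29808 / 19019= 1.57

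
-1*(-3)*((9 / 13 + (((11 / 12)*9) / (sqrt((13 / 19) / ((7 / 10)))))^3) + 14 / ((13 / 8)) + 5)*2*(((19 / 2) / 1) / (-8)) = -272438397*sqrt(17290) / 8652800-5301 / 52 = -4242.03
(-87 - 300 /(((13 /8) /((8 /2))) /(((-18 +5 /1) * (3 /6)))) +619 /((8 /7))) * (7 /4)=9195.59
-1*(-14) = 14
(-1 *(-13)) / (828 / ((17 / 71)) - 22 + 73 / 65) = 0.00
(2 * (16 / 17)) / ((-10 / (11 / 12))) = -44 / 255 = -0.17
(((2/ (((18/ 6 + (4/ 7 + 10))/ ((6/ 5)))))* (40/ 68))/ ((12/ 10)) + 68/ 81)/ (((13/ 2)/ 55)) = 205040/ 26163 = 7.84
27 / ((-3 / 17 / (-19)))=2907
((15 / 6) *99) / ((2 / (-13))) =-1608.75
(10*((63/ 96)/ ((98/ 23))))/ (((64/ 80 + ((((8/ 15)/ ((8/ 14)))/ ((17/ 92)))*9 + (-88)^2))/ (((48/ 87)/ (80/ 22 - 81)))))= -4675/ 3315715928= -0.00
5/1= 5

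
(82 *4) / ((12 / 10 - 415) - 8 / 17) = -27880 / 35213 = -0.79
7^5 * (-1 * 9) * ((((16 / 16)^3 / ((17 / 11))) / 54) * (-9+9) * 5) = 0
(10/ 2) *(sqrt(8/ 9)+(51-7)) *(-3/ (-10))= sqrt(2)+66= 67.41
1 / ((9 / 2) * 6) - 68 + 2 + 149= 2242 / 27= 83.04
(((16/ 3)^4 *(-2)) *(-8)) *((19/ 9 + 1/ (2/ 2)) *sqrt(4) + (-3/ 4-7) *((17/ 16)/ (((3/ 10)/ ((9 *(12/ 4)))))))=-9513193.17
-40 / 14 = -20 / 7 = -2.86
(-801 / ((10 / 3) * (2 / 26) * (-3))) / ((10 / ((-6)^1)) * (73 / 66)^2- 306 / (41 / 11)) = -214583094 / 17338205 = -12.38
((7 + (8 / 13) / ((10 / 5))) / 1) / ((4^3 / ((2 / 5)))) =19 / 416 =0.05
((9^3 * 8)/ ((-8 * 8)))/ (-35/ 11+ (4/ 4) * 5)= -8019/ 160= -50.12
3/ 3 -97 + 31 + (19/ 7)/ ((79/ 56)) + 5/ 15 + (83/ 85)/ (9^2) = -62.73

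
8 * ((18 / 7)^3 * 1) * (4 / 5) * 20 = 2176.37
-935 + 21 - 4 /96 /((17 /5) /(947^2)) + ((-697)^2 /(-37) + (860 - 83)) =-24257.28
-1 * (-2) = 2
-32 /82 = -16 /41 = -0.39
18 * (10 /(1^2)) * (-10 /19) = -1800 /19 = -94.74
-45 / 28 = -1.61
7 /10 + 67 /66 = 1.72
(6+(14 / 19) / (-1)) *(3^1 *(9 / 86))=1.65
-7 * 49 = -343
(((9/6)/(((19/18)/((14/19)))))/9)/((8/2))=21/722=0.03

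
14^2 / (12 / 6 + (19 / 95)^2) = 4900 / 51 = 96.08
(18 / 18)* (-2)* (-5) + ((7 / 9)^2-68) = -4649 / 81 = -57.40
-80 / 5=-16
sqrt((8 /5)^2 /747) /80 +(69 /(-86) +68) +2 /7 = sqrt(83) /12450 +40625 /602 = 67.48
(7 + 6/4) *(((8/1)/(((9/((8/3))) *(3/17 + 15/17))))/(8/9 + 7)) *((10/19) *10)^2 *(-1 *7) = -467.72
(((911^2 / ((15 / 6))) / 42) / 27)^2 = 688768866241 / 8037225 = 85697.35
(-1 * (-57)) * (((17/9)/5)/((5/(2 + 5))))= 2261/75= 30.15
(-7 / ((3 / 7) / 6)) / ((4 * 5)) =-49 / 10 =-4.90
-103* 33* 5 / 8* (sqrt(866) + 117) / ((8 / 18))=-17895735 / 32 - 152955* sqrt(866) / 32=-699902.38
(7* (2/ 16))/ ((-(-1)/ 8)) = 7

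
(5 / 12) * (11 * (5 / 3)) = 275 / 36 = 7.64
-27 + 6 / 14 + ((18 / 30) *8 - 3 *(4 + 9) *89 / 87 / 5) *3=-36651 / 1015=-36.11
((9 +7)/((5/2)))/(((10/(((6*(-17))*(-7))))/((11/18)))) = 20944/75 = 279.25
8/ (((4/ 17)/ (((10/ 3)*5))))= 1700/ 3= 566.67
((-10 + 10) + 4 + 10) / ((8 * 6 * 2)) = 7 / 48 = 0.15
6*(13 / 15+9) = 296 / 5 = 59.20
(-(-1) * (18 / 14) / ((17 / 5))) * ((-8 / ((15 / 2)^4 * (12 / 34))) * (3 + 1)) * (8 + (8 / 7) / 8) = -4864 / 55125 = -0.09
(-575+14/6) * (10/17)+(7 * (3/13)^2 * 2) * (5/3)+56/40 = -14403217/43095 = -334.22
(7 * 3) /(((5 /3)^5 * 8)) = 5103 /25000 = 0.20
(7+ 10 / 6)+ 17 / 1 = 77 / 3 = 25.67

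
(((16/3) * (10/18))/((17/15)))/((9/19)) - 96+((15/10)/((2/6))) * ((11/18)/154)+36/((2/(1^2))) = -5587759/77112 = -72.46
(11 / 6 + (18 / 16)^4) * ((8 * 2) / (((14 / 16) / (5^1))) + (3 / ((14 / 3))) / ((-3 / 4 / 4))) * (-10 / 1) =-2321605 / 768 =-3022.92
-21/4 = -5.25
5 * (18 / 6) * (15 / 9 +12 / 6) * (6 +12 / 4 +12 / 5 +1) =682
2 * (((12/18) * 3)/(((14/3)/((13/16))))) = 39/56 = 0.70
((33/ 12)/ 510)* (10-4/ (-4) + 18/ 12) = 55/ 816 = 0.07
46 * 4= 184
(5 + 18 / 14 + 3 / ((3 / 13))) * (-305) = -5882.14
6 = 6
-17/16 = -1.06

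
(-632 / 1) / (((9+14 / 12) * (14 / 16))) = -30336 / 427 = -71.04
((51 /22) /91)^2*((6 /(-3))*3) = -7803 /2004002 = -0.00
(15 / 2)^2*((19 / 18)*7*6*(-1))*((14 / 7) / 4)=-9975 / 8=-1246.88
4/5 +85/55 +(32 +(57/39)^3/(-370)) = 307034393/8941790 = 34.34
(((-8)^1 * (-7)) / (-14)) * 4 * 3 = -48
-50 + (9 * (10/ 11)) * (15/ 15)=-460/ 11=-41.82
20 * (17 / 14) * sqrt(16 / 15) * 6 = 272 * sqrt(15) / 7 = 150.49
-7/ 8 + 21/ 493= -0.83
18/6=3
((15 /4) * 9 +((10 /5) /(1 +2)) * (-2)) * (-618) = -40067 /2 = -20033.50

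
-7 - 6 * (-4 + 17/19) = 221/19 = 11.63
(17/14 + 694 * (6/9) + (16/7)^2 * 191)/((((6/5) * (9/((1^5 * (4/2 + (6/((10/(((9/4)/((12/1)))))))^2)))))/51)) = 94106898589/6773760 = 13892.86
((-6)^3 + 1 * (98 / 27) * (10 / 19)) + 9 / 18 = -219143 / 1026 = -213.59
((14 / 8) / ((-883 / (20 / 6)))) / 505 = -7 / 535098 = -0.00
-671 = -671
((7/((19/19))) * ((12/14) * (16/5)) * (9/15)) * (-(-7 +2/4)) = 1872/25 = 74.88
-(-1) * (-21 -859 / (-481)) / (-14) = 4621 / 3367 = 1.37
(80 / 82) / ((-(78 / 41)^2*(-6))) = 205 / 4563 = 0.04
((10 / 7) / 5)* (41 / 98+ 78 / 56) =355 / 686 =0.52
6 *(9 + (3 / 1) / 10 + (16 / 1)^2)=7959 / 5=1591.80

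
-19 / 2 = -9.50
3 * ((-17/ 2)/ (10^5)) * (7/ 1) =-357/ 200000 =-0.00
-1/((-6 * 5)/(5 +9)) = 7/15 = 0.47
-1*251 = -251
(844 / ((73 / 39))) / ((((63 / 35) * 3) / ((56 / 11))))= 3072160 / 7227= 425.09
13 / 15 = 0.87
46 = 46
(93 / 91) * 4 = 372 / 91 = 4.09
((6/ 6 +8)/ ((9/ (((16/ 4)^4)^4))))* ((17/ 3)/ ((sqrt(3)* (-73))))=-73014444032* sqrt(3)/ 657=-192488168.57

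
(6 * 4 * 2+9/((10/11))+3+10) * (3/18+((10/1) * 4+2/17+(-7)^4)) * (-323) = -3354427181/60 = -55907119.68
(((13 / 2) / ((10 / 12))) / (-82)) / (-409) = 39 / 167690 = 0.00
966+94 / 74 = 35789 / 37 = 967.27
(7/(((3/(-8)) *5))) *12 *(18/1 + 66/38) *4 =-67200/19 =-3536.84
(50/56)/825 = 1/924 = 0.00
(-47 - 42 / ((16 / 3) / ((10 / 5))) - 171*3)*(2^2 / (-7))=329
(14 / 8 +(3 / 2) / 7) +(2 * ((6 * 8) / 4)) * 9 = 6103 / 28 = 217.96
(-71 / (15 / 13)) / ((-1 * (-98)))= -923 / 1470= -0.63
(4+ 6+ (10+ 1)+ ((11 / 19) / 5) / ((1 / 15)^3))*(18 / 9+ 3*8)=203424 / 19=10706.53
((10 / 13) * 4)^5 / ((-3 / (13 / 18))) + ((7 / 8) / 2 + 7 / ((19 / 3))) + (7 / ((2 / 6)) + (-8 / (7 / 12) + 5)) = -86261057231 / 1641000816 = -52.57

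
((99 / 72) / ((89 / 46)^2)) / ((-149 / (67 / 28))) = -389873 / 66092824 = -0.01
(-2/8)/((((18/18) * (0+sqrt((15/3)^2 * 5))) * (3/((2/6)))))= -sqrt(5)/900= -0.00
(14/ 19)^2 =196/ 361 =0.54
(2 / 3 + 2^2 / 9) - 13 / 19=73 / 171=0.43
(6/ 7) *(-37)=-222/ 7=-31.71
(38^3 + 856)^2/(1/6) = 18633659904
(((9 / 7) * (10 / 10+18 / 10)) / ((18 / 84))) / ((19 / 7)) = 588 / 95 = 6.19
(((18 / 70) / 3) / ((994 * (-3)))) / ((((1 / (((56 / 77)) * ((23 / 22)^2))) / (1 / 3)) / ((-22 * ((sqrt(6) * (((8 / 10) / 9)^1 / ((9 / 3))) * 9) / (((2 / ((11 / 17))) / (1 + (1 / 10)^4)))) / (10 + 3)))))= 5290529 * sqrt(6) / 4757315062500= 0.00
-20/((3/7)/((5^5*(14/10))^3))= -11723632812500/3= -3907877604166.67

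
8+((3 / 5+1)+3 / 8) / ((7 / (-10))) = 145 / 28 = 5.18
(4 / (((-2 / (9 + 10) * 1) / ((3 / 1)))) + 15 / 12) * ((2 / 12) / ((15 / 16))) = -902 / 45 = -20.04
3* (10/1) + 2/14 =211/7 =30.14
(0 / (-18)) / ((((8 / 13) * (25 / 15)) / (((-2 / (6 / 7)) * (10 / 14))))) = 0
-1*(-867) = 867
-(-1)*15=15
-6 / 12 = -1 / 2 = -0.50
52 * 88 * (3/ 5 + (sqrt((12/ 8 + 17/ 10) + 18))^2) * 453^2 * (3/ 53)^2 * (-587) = -540741284617248/ 14045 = -38500625462.25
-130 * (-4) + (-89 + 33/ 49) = 21152/ 49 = 431.67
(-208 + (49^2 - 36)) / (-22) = -2157 / 22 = -98.05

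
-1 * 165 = -165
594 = 594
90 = 90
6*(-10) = -60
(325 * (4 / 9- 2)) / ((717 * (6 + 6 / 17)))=-38675 / 348462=-0.11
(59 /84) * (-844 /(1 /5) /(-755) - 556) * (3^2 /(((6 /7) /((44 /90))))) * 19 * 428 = -36553128568 /2265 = -16138246.61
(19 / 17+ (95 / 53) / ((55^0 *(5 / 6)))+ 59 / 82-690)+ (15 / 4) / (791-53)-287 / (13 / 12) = -10960029967 / 11525592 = -950.93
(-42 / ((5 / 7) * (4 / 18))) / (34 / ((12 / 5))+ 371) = -7938 / 11555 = -0.69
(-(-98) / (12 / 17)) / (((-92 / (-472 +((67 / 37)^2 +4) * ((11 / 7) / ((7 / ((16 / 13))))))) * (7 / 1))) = 290314083 / 2865317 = 101.32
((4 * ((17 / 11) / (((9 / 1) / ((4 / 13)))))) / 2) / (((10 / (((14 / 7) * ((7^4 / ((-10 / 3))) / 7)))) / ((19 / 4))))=-110789 / 10725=-10.33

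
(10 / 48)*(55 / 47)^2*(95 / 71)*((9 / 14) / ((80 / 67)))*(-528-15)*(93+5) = -219554787375 / 20075392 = -10936.51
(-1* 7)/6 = -1.17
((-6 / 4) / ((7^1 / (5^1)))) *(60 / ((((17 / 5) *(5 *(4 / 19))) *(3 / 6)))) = -35.92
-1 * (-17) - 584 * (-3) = 1769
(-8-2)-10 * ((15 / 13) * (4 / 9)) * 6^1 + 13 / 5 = -38.17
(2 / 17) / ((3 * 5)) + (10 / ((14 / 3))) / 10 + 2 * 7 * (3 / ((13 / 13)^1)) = 42.22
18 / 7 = 2.57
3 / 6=1 / 2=0.50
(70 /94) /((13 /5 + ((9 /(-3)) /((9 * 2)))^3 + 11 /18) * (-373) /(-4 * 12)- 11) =1814400 /33908573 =0.05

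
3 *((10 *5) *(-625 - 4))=-94350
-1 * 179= -179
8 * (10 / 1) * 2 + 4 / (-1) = 156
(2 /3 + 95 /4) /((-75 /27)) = -879 /100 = -8.79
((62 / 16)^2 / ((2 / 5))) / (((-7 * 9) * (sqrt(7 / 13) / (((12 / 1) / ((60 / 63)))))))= -961 * sqrt(91) / 896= -10.23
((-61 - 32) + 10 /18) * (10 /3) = -8320 /27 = -308.15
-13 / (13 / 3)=-3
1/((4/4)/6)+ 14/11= 80/11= 7.27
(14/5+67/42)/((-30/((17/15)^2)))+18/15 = 1434253/1417500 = 1.01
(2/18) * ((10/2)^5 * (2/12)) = 3125/54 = 57.87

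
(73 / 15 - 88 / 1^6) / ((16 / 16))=-1247 / 15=-83.13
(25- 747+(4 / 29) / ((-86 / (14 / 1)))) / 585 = -900362 / 729495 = -1.23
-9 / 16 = -0.56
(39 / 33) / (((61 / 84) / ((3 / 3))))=1092 / 671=1.63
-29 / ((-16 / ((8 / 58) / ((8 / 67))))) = 67 / 32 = 2.09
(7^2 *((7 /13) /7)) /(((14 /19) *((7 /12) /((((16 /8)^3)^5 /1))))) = 3735552 /13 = 287350.15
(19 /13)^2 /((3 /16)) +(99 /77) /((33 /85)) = 14.70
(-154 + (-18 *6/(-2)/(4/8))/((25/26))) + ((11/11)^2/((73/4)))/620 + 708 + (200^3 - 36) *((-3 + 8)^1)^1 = 2263027513559/56575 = 40000486.32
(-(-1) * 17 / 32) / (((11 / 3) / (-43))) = -6.23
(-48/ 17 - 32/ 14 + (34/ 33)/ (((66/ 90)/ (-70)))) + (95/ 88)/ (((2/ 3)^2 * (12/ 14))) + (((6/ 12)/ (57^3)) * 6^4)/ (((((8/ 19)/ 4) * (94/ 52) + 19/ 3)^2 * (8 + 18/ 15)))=-236724004837498581/ 2352594316397248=-100.62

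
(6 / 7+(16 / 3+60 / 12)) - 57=-962 / 21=-45.81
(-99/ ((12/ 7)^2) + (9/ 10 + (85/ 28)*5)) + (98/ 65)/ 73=-9347113/ 531440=-17.59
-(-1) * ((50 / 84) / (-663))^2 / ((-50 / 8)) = -25 / 193849929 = -0.00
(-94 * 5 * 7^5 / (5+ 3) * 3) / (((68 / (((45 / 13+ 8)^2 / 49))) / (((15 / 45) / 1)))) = -1789511605 / 45968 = -38929.51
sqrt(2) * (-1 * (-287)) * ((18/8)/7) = 369 * sqrt(2)/4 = 130.46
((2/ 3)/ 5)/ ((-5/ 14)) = -28/ 75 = -0.37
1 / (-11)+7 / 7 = 0.91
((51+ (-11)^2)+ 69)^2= 58081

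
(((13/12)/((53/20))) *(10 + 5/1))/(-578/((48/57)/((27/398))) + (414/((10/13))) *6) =5174000/2685381687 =0.00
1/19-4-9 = -246/19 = -12.95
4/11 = 0.36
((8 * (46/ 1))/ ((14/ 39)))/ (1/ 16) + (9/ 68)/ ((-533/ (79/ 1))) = 4161386127/ 253708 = 16402.27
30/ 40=3/ 4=0.75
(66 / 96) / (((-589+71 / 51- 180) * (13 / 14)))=-3927 / 4071392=-0.00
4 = 4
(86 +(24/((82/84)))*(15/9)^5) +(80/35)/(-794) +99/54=2485694965/6152706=404.00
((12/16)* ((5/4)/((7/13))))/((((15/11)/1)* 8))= 143/896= 0.16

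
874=874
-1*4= -4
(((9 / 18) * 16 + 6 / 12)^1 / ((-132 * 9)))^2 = 289 / 5645376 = 0.00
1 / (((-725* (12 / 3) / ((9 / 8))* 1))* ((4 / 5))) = -9 / 18560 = -0.00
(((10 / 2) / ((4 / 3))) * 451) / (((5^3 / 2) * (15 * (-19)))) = -451 / 4750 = -0.09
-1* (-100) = 100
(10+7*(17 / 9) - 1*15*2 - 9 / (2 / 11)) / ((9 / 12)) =-2026 / 27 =-75.04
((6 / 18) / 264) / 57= 1 / 45144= 0.00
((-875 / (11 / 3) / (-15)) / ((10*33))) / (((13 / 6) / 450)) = 15750 / 1573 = 10.01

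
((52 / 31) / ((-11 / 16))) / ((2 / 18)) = -7488 / 341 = -21.96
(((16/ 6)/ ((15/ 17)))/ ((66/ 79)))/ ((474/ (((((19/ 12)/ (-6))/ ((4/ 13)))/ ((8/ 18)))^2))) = 1037153/ 36495360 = 0.03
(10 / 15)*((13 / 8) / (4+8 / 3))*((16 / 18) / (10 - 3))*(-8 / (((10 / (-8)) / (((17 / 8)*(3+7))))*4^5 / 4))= 221 / 20160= 0.01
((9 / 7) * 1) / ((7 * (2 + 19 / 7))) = 3 / 77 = 0.04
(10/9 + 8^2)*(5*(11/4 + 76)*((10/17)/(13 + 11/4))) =146500/153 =957.52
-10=-10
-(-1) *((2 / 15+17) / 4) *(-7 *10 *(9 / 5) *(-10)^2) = -53970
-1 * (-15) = 15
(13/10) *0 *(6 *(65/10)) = 0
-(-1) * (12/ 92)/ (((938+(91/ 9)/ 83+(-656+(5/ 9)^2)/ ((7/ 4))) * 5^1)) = 141183/ 3049351385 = 0.00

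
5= 5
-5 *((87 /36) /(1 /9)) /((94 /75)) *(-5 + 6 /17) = 2577375 /6392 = 403.22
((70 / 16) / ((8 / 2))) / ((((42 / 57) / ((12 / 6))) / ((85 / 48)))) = 8075 / 1536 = 5.26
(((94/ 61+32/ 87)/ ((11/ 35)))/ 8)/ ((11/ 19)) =3368225/ 2568588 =1.31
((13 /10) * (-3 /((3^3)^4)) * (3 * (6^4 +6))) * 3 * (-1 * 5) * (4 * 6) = 22568 /2187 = 10.32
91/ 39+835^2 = 2091682/ 3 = 697227.33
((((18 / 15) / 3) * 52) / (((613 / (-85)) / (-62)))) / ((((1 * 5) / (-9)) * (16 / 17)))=-1048203 / 3065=-341.99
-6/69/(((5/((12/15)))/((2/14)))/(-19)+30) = -152/48415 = -0.00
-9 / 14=-0.64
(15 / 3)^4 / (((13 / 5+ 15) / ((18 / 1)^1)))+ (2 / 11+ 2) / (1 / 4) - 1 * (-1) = 28553 / 44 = 648.93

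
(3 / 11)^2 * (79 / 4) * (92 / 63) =1817 / 847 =2.15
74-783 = -709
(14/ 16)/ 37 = 7/ 296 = 0.02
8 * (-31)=-248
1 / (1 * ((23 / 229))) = 229 / 23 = 9.96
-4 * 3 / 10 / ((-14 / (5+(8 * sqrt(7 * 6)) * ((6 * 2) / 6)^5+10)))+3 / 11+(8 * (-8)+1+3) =83.76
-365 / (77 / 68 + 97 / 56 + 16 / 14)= -9928 / 109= -91.08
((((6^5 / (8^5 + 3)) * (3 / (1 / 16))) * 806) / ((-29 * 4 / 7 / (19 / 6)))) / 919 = -1667143296 / 873379921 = -1.91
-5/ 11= -0.45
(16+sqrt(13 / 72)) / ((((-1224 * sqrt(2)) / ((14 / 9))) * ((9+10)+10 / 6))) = 7 * sqrt(2) * (-192 -sqrt(26)) / 2731968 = -0.00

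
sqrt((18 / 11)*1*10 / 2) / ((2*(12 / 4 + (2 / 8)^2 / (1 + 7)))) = 192*sqrt(110) / 4235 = 0.48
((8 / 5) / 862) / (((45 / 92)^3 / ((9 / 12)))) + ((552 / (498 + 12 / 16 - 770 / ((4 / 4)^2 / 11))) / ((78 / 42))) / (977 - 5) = 9192262984 / 775220574375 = 0.01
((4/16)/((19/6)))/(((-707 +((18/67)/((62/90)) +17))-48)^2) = 4313929/29729591640576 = 0.00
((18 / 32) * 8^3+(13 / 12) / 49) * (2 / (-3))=-169357 / 882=-192.01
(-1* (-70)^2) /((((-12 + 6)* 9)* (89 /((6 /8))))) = 1225 /1602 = 0.76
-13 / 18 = -0.72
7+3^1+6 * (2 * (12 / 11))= 254 / 11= 23.09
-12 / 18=-2 / 3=-0.67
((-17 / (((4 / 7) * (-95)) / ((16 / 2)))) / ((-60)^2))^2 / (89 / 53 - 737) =-750533 / 1139580252000000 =-0.00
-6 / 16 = -3 / 8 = -0.38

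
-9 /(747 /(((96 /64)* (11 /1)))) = -33 /166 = -0.20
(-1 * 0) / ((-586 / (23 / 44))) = 0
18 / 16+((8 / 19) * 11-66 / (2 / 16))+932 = 409.76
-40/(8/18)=-90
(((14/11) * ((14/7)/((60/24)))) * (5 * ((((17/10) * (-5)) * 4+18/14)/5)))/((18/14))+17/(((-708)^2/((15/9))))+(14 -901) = -75505224557/82708560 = -912.91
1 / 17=0.06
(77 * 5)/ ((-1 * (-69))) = 385/ 69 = 5.58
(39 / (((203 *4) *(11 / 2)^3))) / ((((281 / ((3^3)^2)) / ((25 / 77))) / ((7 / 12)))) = 236925 / 1670333126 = 0.00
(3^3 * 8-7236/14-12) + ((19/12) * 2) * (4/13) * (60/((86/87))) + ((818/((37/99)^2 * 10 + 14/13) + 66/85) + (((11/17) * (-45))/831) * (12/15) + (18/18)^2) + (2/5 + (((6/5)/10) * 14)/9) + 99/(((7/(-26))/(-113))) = 41631.01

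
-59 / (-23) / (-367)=-59 / 8441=-0.01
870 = 870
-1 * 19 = -19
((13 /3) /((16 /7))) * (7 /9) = 637 /432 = 1.47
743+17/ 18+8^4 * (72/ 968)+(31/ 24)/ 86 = 785660125/ 749232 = 1048.62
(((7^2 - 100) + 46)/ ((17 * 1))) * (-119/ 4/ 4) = 35/ 16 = 2.19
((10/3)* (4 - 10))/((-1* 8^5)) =5/8192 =0.00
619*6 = 3714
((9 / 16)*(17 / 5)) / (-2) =-153 / 160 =-0.96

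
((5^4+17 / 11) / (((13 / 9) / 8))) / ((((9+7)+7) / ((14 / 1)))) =6947136 / 3289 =2112.23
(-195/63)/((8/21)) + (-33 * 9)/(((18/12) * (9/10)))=-228.12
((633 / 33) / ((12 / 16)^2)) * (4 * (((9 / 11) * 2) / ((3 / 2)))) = 54016 / 363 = 148.80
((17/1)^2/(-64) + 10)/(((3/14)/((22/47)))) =9009/752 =11.98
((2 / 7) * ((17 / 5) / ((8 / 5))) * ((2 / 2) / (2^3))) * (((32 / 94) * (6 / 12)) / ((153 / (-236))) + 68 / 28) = 109031 / 663264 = 0.16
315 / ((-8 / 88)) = -3465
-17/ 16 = -1.06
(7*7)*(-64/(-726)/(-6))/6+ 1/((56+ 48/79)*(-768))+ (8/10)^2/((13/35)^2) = 219725606717/48622159872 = 4.52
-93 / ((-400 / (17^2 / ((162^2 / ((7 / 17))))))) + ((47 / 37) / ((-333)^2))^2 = 28394897702803 / 26933969551118400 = 0.00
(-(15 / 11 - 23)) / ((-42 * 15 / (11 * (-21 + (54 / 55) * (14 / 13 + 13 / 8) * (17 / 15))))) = 1458073 / 214500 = 6.80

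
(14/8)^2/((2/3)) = 147/32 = 4.59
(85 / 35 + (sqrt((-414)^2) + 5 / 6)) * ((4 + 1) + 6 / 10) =7010 / 3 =2336.67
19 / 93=0.20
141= 141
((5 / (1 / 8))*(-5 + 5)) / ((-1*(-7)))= 0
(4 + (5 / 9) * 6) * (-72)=-528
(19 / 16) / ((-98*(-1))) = 19 / 1568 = 0.01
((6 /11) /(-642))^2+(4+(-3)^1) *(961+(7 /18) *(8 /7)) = 11987251846 /12467961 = 961.44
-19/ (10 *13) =-19/ 130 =-0.15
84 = 84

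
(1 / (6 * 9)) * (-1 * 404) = -202 / 27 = -7.48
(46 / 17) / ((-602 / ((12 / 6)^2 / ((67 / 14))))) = -184 / 48977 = -0.00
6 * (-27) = -162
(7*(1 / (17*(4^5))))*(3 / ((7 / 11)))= 33 / 17408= 0.00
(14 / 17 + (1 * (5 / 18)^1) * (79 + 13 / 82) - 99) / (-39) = 1911709 / 978588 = 1.95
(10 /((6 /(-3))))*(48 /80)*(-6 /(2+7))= 2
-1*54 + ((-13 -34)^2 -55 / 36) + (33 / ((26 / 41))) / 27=2155.40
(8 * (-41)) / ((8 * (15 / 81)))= -1107 / 5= -221.40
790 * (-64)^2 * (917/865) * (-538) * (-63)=20114497880064/173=116268773873.20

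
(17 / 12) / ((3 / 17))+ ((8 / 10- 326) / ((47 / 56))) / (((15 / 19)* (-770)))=20159537 / 2326500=8.67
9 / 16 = 0.56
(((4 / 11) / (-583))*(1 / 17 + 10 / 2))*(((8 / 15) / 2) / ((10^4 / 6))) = -172 / 340690625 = -0.00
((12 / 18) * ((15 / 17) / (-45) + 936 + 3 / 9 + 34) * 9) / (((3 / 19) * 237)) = 1880468 / 12087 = 155.58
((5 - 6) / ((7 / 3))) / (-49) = 3 / 343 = 0.01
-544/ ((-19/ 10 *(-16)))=-340/ 19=-17.89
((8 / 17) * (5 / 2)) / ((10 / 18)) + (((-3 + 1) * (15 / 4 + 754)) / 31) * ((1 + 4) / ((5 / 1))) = -49295 / 1054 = -46.77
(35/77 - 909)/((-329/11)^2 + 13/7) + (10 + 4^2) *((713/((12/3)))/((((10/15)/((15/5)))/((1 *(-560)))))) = -4433676376969/379630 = -11678941.01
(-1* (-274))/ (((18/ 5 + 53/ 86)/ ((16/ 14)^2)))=7540480/ 88837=84.88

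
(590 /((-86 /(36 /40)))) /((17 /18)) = -6.54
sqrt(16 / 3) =4 * sqrt(3) / 3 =2.31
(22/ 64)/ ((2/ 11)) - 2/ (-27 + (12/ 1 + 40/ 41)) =74823/ 36800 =2.03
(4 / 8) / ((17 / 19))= 19 / 34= 0.56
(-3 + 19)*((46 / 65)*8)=5888 / 65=90.58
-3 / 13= -0.23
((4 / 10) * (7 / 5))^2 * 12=2352 / 625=3.76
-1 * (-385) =385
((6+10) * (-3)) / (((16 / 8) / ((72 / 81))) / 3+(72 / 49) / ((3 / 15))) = -3136 / 529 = -5.93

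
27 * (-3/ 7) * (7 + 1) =-648/ 7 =-92.57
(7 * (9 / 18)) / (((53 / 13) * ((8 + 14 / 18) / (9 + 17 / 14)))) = 16731 / 16748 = 1.00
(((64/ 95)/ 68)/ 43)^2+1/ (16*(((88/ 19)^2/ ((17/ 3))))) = 29596440607697/ 1792621274188800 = 0.02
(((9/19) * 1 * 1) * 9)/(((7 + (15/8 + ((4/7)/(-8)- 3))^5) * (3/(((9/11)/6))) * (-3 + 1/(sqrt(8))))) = -535311286272/37171655305675- 44609273856 * sqrt(2)/37171655305675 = -0.02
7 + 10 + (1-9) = 9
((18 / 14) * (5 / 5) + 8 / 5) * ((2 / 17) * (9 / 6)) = 0.51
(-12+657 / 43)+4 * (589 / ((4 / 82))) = 2076955 / 43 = 48301.28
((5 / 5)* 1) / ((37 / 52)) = 1.41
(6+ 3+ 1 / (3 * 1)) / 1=28 / 3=9.33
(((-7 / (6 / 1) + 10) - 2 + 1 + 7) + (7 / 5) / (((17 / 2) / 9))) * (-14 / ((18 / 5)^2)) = -291235 / 16524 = -17.62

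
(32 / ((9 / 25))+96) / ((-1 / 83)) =-138112 / 9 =-15345.78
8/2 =4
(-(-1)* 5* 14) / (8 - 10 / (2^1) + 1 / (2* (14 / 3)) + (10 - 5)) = 1960 / 227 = 8.63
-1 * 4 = -4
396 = 396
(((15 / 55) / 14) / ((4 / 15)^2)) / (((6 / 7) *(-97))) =-225 / 68288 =-0.00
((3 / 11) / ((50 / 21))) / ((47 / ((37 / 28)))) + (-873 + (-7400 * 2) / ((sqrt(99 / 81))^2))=-12982.09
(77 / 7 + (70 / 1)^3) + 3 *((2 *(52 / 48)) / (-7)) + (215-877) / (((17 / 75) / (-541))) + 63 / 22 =2517273982 / 1309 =1923051.17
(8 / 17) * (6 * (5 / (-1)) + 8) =-176 / 17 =-10.35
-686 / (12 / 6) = -343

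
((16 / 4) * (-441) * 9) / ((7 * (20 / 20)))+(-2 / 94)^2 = -5010011 / 2209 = -2268.00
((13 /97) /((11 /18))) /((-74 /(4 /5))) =-468 /197395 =-0.00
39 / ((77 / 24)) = 12.16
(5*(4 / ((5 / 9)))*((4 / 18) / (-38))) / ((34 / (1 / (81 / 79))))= -158 / 26163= -0.01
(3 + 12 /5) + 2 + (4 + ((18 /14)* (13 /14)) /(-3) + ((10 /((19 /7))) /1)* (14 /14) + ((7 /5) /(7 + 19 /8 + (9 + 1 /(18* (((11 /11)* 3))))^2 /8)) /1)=14.76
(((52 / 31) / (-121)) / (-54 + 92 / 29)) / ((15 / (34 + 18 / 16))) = 105937 / 165869220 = 0.00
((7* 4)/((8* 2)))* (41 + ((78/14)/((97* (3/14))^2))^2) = 71.75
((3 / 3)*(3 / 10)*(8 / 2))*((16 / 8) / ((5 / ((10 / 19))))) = 0.25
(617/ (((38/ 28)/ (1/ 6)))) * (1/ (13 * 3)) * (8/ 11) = 34552/ 24453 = 1.41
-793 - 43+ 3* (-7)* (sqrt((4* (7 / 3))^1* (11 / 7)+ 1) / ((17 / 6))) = -836 - 42* sqrt(141) / 17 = -865.34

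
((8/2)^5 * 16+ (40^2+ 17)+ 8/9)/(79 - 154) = -162017/675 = -240.03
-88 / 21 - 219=-4687 / 21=-223.19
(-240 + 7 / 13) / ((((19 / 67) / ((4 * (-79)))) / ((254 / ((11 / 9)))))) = 13696971336 / 247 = 55453325.25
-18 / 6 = -3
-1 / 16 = -0.06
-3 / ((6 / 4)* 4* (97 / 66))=-33 / 97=-0.34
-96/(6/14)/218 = -112/109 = -1.03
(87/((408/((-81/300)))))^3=-480048687/2515456000000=-0.00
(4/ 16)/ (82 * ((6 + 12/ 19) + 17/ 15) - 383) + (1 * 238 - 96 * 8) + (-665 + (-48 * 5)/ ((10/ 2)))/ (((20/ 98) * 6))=-1206453733/ 1084665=-1112.28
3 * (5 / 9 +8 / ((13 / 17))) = 1289 / 39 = 33.05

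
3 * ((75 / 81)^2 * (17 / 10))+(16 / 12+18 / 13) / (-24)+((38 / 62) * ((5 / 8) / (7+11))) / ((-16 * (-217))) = 23170619777 / 5440151808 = 4.26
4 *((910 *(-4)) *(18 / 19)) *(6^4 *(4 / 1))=-1358622720 / 19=-71506458.95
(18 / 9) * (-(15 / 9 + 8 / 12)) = -4.67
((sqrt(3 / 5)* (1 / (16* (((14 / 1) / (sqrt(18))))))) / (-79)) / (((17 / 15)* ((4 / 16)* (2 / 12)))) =-27* sqrt(30) / 37604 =-0.00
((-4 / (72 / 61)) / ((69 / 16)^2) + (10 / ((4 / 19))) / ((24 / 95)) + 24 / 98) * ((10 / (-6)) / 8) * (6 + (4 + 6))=-31592026055 / 50390424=-626.95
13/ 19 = 0.68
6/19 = 0.32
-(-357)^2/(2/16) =-1019592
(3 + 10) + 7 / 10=137 / 10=13.70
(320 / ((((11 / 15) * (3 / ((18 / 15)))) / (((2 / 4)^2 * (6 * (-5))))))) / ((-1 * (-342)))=-800 / 209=-3.83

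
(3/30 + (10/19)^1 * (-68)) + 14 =-4121/190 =-21.69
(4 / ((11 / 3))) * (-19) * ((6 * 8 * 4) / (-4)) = 10944 / 11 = 994.91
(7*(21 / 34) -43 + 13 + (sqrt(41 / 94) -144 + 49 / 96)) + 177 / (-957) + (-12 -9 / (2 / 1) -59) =-127471393 / 520608 + sqrt(3854) / 94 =-244.19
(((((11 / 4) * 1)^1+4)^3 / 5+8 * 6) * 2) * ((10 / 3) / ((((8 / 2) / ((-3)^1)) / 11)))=-385473 / 64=-6023.02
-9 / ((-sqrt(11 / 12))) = 18 * sqrt(33) / 11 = 9.40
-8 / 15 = -0.53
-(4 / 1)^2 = -16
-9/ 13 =-0.69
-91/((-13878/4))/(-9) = -182/62451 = -0.00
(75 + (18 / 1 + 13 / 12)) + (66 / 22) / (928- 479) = 506957 / 5388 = 94.09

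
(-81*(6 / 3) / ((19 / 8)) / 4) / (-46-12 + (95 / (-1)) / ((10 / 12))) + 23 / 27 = 20978 / 22059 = 0.95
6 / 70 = 3 / 35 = 0.09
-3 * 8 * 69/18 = -92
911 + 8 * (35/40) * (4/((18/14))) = 8395/9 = 932.78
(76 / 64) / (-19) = -1 / 16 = -0.06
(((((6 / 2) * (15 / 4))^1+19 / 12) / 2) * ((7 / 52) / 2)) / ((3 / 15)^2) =13475 / 1248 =10.80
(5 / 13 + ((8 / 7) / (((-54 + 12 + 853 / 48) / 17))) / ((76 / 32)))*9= 850347 / 2010827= 0.42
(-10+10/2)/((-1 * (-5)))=-1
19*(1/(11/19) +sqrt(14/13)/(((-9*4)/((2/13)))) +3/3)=570/11 - 19*sqrt(182)/3042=51.73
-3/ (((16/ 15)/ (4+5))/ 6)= -1215/ 8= -151.88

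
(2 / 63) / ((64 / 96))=1 / 21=0.05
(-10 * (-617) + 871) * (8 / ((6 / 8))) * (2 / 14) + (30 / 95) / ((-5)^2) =35674442 / 3325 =10729.16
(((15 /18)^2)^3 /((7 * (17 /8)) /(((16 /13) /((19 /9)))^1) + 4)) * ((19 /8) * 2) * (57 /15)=1128125 /5508162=0.20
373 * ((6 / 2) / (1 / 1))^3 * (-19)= -191349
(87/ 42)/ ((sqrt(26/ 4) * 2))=29 * sqrt(26)/ 364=0.41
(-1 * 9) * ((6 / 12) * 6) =-27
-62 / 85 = -0.73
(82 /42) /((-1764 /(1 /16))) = -41 /592704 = -0.00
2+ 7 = 9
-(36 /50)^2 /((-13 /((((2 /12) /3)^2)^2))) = 1 /2632500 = 0.00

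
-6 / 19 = -0.32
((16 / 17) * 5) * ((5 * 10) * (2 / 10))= 800 / 17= 47.06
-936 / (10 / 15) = -1404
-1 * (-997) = 997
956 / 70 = 478 / 35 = 13.66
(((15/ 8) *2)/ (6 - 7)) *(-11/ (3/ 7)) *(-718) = -138215/ 2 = -69107.50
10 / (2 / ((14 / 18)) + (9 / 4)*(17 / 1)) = 280 / 1143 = 0.24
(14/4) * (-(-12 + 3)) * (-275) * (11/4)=-190575/8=-23821.88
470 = 470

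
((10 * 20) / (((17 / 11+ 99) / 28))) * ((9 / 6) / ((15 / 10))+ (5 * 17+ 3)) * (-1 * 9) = -44612.66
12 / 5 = 2.40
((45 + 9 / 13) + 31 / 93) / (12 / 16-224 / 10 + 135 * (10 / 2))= 35900 / 509613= 0.07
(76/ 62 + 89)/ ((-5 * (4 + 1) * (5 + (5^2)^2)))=-2797/ 488250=-0.01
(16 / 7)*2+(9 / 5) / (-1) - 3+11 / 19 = 233 / 665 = 0.35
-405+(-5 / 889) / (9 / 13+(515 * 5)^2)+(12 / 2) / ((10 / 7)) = -400.80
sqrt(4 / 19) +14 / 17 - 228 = -3862 / 17 +2 * sqrt(19) / 19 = -226.72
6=6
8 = 8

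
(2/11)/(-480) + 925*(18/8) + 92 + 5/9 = 17216537/7920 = 2173.81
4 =4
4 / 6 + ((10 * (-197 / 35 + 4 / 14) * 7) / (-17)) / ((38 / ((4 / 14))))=332 / 399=0.83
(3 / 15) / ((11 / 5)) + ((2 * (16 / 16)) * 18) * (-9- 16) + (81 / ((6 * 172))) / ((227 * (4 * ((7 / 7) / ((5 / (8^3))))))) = -1583089891891 / 1759166464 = -899.91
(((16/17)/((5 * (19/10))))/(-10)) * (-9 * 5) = 144/323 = 0.45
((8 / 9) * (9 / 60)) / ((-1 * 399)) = -2 / 5985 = -0.00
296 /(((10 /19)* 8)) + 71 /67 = 47811 /670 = 71.36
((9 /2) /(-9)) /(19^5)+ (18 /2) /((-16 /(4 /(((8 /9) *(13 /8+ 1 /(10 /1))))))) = -1.47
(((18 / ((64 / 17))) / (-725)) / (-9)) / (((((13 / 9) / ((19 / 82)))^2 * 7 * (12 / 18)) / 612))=228167523 / 92272107200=0.00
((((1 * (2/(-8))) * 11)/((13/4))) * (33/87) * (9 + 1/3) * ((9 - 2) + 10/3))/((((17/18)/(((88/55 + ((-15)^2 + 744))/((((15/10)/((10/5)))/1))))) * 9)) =-4077607072/865215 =-4712.83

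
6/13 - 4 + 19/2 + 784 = 20539/26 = 789.96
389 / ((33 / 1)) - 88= -2515 / 33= -76.21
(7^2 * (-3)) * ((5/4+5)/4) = -3675/16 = -229.69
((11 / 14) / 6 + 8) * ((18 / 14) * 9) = 18441 / 196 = 94.09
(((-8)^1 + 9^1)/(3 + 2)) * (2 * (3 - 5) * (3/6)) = -2/5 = -0.40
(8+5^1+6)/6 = 19/6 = 3.17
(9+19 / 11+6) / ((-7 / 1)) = -184 / 77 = -2.39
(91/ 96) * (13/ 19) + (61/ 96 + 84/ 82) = 86315/ 37392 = 2.31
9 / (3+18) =3 / 7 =0.43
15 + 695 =710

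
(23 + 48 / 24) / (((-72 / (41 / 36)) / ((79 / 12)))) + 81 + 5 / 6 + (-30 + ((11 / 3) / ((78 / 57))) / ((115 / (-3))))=2285966887 / 46500480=49.16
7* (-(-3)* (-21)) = -441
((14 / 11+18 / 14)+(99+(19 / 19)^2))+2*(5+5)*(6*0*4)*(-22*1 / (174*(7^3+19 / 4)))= 7897 / 77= 102.56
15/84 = 5/28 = 0.18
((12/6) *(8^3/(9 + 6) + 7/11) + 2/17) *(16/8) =390776/2805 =139.31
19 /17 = 1.12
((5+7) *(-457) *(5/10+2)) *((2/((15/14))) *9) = -230328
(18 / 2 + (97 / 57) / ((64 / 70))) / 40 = 19811 / 72960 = 0.27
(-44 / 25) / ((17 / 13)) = -572 / 425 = -1.35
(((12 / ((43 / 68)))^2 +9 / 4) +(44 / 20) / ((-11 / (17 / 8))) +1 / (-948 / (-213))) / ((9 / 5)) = 705360311 / 3505704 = 201.20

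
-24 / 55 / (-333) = 8 / 6105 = 0.00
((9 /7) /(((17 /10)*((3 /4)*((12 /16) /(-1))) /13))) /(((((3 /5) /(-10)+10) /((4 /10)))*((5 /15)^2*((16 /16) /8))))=-2995200 /59143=-50.64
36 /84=3 /7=0.43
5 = 5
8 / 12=2 / 3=0.67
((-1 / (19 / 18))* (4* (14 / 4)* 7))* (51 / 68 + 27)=-48951 / 19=-2576.37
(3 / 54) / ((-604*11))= -1 / 119592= -0.00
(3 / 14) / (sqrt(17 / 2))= 3 * sqrt(34) / 238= 0.07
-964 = -964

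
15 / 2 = 7.50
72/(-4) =-18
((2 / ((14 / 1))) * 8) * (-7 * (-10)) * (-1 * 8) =-640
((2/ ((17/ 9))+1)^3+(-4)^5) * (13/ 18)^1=-21614827/ 29478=-733.25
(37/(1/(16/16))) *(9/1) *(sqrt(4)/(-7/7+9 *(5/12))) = 2664/11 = 242.18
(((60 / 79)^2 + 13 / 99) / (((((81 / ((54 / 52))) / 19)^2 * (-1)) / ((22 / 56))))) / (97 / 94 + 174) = -7423622411 / 78715277491032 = -0.00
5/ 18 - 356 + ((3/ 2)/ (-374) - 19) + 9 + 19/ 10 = -12246391/ 33660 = -363.83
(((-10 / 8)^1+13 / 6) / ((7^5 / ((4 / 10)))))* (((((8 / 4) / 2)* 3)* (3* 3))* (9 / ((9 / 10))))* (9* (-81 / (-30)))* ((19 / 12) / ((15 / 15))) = 0.23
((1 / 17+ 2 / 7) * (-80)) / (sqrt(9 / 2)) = -3280 * sqrt(2) / 357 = -12.99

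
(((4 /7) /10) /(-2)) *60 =-12 /7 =-1.71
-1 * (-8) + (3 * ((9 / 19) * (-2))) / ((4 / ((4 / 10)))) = 733 / 95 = 7.72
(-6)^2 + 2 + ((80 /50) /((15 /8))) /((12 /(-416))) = 8.42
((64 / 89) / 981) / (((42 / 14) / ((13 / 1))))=832 / 261927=0.00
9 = 9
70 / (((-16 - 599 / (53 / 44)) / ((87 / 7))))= -7685 / 4534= -1.69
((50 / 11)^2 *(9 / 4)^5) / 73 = 36905625 / 2261248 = 16.32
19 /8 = 2.38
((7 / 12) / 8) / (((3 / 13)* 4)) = 91 / 1152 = 0.08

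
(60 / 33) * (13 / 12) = 65 / 33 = 1.97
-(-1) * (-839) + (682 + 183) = 26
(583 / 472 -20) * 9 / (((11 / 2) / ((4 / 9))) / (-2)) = 17714 / 649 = 27.29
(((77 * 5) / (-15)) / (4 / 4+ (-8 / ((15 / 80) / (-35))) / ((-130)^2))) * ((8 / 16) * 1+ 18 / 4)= -325325 / 2759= -117.91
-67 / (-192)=0.35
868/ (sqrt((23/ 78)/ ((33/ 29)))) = 2604 * sqrt(190762)/ 667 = 1705.14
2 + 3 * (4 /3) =6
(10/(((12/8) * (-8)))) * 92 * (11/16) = -1265/24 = -52.71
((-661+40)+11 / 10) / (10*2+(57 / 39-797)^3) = 0.00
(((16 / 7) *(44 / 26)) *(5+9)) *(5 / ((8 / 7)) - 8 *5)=-25080 / 13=-1929.23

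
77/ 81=0.95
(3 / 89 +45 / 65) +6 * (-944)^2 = 6186266952 / 1157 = 5346816.73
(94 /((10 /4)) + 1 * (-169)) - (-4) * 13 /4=-118.40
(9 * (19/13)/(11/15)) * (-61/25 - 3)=-69768/715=-97.58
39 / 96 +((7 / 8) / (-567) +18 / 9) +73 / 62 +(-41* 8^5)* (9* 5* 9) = -43720538561449 / 80352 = -544112636.42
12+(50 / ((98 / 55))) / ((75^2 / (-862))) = 16978 / 2205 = 7.70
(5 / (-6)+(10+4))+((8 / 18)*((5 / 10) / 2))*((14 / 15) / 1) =3583 / 270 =13.27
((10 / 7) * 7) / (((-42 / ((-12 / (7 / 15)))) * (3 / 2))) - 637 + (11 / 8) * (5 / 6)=-1485929 / 2352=-631.77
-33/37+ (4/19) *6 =261/703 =0.37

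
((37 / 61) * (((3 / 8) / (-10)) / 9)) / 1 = -37 / 14640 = -0.00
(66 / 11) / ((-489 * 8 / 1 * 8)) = -1 / 5216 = -0.00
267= 267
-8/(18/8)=-32/9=-3.56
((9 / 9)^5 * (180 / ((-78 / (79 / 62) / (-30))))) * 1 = 35550 / 403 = 88.21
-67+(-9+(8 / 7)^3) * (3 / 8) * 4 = -53687 / 686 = -78.26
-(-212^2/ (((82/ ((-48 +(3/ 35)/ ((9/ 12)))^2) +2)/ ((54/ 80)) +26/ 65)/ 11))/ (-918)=-19726033960/ 125120493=-157.66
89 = 89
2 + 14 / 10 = 17 / 5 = 3.40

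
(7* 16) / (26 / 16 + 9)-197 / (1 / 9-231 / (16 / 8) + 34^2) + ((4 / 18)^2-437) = -55015427209 / 128962935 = -426.60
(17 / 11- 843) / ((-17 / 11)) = 9256 / 17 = 544.47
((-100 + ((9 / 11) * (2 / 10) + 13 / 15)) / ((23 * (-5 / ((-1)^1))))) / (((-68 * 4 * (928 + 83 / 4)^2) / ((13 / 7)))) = 1846 / 282783760875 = 0.00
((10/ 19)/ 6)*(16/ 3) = 0.47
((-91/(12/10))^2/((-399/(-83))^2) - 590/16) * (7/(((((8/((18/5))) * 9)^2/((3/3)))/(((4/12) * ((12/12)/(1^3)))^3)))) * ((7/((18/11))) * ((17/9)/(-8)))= -90871221133/654848686080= -0.14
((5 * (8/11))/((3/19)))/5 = 152/33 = 4.61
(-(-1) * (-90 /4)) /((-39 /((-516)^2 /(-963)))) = -221880 /1391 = -159.51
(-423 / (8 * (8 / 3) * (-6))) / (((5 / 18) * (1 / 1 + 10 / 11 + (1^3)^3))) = 41877 / 10240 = 4.09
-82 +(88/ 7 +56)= -94/ 7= -13.43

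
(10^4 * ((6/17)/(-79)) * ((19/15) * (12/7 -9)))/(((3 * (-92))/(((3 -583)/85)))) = 2204000/216223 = 10.19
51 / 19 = 2.68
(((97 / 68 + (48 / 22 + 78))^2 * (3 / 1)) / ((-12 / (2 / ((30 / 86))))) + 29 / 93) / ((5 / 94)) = -233445527948179 / 1300846800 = -179456.59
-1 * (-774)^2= -599076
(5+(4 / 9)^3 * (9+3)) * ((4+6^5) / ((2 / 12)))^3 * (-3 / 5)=-1108336016627200 / 3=-369445338875733.33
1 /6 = 0.17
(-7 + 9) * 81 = 162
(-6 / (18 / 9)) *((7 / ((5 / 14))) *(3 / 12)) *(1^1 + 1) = -147 / 5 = -29.40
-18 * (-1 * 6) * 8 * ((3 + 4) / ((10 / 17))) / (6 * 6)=1428 / 5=285.60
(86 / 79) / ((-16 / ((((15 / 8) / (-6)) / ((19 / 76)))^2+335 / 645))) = -4297 / 30336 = -0.14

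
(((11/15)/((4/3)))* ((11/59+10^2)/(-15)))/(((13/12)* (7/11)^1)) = -715231/134225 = -5.33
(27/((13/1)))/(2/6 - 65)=-81/2522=-0.03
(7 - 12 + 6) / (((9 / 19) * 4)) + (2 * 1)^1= 91 / 36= 2.53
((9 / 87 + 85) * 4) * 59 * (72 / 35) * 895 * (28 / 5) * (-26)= -780685341696 / 145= -5384036839.28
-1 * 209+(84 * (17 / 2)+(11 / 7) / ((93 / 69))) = 109838 / 217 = 506.17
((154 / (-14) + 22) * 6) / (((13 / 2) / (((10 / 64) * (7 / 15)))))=77 / 104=0.74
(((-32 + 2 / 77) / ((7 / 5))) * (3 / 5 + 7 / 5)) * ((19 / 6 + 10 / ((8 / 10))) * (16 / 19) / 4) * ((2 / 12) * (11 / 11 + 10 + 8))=-2314280 / 4851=-477.07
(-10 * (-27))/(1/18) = 4860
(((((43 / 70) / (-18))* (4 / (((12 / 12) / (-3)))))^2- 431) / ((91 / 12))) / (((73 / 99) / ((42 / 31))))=-3761941392 / 36038275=-104.39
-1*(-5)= 5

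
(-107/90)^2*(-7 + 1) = -11449/1350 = -8.48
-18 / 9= -2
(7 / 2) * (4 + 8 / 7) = 18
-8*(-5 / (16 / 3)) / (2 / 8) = 30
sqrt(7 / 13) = 0.73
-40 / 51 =-0.78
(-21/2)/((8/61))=-1281/16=-80.06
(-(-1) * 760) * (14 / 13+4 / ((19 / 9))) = 29360 / 13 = 2258.46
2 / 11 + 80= 882 / 11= 80.18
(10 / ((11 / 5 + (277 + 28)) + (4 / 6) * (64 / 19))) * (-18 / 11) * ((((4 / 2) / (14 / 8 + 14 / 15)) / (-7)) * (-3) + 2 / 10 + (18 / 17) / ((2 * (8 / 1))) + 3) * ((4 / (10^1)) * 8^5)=-360871877376 / 145206061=-2485.24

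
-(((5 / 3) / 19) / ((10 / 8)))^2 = -16 / 3249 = -0.00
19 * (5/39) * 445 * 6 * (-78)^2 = 39569400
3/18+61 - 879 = -4907/6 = -817.83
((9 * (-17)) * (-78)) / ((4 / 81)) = 483327 / 2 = 241663.50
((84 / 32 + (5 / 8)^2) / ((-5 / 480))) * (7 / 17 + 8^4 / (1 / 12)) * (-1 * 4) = 967614378 / 17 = 56918492.82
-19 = -19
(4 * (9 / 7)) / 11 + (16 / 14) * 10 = 916 / 77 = 11.90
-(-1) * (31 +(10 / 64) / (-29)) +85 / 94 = 31.90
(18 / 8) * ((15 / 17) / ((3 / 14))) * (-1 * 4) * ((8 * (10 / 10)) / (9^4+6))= -1680 / 37213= -0.05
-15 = -15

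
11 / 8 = 1.38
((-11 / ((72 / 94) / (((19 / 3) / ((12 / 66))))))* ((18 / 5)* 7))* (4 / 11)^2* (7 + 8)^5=-1265827500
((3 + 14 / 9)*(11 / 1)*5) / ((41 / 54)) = 330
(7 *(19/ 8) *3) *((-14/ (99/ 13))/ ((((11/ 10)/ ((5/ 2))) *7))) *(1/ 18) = -43225/ 26136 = -1.65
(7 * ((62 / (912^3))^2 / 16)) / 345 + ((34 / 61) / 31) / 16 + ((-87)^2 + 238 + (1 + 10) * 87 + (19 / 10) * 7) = 13179551856281481550284069493 / 1501549470671413413150720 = 8777.30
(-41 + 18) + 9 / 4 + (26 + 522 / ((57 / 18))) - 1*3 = 12699 / 76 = 167.09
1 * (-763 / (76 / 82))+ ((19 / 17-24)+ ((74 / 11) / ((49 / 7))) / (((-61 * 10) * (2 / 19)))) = -6418481837 / 7585655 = -846.13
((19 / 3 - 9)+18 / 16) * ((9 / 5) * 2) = -5.55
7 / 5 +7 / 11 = 112 / 55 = 2.04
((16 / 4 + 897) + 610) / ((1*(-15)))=-1511 / 15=-100.73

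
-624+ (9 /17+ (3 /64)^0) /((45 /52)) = -476008 /765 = -622.23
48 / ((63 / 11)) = 176 / 21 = 8.38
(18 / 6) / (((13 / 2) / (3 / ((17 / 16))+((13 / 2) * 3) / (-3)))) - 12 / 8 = -1413 / 442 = -3.20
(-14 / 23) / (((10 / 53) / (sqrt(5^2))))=-371 / 23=-16.13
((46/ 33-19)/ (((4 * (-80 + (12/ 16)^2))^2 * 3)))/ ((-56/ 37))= 6142/ 159928659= 0.00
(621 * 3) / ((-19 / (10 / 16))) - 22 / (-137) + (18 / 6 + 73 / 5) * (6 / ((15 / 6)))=-9830131 / 520600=-18.88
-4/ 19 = -0.21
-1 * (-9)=9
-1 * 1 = -1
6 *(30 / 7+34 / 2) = 894 / 7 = 127.71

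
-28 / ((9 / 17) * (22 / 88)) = -1904 / 9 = -211.56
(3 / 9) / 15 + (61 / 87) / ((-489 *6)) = 28057 / 1276290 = 0.02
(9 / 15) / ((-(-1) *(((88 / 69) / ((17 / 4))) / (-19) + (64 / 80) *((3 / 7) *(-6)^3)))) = -468027 / 57780224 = -0.01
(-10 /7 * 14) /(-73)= 20 /73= 0.27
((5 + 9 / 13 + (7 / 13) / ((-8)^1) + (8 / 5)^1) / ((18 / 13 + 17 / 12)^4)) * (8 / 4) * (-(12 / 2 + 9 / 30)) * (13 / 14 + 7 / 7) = -2599456337712 / 911728974025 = -2.85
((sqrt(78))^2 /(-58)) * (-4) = 156 /29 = 5.38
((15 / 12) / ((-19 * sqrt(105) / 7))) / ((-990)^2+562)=-sqrt(105) / 223590936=-0.00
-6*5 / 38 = -15 / 19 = -0.79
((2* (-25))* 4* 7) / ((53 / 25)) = -35000 / 53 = -660.38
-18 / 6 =-3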